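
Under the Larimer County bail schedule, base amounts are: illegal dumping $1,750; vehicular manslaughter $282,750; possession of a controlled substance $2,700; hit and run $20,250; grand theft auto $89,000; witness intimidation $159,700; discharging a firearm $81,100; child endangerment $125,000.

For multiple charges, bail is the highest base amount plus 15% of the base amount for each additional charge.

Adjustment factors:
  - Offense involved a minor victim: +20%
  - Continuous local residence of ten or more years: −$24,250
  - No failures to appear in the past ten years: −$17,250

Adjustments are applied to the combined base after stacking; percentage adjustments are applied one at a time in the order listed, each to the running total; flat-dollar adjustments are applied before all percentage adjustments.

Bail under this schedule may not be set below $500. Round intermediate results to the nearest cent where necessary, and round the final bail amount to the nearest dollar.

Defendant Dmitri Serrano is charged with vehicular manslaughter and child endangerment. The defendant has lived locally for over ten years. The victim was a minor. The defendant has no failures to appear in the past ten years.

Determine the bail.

$312,000

Base amounts from the schedule: vehicular manslaughter $282,750; child endangerment $125,000.
Stacking rule: highest base plus 15% of each additional charge. Highest is vehicular manslaughter at $282,750. Additional: $125,000 × 15% = $18,750. Combined base = $282,750 + $18,750 = $301,500.
Continuous local residence of ten or more years (−$24,250 flat): $301,500 − $24,250 = $277,250.
No failures to appear in the past ten years (−$17,250 flat): $277,250 − $17,250 = $260,000.
Offense involved a minor victim (+20%): $260,000 × 1.2 = $312,000.
$312,000 is at or above the $500 minimum.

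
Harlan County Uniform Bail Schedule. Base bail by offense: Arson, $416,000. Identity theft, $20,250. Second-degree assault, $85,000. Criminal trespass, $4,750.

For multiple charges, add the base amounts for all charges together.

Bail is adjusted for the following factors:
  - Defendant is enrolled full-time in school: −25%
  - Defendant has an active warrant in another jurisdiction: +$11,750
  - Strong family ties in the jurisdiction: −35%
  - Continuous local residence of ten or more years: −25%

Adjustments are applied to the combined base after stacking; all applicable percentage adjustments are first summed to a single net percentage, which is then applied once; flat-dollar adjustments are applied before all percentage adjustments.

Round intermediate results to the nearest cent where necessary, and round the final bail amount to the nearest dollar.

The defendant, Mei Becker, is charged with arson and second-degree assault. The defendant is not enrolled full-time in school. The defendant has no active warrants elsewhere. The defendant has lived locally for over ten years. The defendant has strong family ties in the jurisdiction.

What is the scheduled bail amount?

$200,400

Base amounts from the schedule: arson $416,000; second-degree assault $85,000.
Stacking rule: sum of all bases. $416,000 + $85,000 = $501,000.
Net percentage adjustment: −35% −25% = −60%. $501,000 × 0.4 = $200,400.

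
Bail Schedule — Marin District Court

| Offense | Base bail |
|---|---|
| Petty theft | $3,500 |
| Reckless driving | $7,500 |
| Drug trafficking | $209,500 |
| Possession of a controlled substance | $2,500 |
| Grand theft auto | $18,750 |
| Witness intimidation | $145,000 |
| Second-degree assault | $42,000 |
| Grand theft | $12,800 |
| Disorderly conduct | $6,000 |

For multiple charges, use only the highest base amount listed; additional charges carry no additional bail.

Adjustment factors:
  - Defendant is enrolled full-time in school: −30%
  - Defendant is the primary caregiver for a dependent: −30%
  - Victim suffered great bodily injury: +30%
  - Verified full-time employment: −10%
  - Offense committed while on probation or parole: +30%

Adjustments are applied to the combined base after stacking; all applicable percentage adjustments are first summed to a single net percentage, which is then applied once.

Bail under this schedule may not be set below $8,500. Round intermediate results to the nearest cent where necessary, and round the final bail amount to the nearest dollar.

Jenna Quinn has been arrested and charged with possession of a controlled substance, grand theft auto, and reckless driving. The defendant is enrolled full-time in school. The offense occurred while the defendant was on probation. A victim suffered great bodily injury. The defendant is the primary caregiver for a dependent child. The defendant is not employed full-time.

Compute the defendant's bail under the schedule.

Base amounts from the schedule: possession of a controlled substance $2,500; grand theft auto $18,750; reckless driving $7,500.
Stacking rule: use the highest base only. Highest is grand theft auto at $18,750. Combined base = $18,750.
Net percentage adjustment: −30% −30% +30% +30% = +0%. $18,750 × 1 = $18,750.
$18,750 is at or above the $8,500 minimum.

$18,750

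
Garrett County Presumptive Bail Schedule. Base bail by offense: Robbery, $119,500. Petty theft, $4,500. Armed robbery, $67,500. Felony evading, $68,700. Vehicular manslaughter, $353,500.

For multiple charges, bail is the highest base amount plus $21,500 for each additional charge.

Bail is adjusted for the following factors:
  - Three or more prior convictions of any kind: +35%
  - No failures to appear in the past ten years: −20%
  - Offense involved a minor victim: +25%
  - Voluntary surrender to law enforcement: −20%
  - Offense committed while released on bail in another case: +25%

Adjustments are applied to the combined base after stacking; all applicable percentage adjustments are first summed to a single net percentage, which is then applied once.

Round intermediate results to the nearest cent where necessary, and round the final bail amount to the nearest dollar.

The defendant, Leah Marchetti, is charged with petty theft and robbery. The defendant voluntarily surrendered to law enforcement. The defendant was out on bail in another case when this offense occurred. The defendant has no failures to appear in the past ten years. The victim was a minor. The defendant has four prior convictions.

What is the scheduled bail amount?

Base amounts from the schedule: petty theft $4,500; robbery $119,500.
Stacking rule: highest base plus $21,500 per additional charge. Highest is robbery at $119,500; 1 additional charge → +$21,500. Combined base = $141,000.
Net percentage adjustment: +35% −20% +25% −20% +25% = +45%. $141,000 × 1.45 = $204,450.

$204,450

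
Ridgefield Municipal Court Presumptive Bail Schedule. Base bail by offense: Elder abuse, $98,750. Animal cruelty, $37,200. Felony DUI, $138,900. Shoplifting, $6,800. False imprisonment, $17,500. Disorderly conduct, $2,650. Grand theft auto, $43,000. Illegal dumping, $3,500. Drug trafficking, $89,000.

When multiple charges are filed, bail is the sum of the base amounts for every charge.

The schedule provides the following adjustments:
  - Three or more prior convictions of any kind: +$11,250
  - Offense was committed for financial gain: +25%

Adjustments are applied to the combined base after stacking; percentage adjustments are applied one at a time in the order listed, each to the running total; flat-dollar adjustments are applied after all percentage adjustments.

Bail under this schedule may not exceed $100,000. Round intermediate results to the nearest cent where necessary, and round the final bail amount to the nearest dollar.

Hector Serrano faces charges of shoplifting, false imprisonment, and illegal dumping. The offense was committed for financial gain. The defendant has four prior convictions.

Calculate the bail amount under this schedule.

Base amounts from the schedule: shoplifting $6,800; false imprisonment $17,500; illegal dumping $3,500.
Stacking rule: sum of all bases. $6,800 + $17,500 + $3,500 = $27,800.
Offense was committed for financial gain (+25%): $27,800 × 1.25 = $34,750.
Three or more prior convictions of any kind (+$11,250 flat): $34,750 + $11,250 = $46,000.
$46,000 is within the $100,000 maximum.

$46,000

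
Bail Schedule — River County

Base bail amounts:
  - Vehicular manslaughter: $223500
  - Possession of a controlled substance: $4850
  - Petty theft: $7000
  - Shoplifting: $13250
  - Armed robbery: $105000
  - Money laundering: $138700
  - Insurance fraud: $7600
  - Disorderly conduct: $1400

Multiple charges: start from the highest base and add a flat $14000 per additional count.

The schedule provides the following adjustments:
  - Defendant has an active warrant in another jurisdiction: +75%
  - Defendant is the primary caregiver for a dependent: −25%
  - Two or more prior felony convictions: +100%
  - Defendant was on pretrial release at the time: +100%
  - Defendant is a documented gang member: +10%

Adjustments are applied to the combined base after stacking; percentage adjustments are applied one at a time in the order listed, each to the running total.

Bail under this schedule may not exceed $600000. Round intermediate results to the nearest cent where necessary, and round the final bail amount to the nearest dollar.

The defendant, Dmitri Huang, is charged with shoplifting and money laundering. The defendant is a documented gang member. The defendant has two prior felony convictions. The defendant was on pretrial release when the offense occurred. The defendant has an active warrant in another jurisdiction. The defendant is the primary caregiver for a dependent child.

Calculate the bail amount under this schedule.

Base amounts from the schedule: shoplifting $13250; money laundering $138700.
Stacking rule: highest base plus $14000 per additional charge. Highest is money laundering at $138700; 1 additional charge → +$14000. Combined base = $152700.
Defendant has an active warrant in another jurisdiction (+75%): $152700 × 1.75 = $267225.
Defendant is the primary caregiver for a dependent (−25%): $267225 × 0.75 = $200418.75.
Two or more prior felony convictions (+100%): $200418.75 × 2 = $400837.50.
Defendant was on pretrial release at the time (+100%): $400837.50 × 2 = $801675.
Defendant is a documented gang member (+10%): $801675 × 1.1 = $881842.50.
Result $881842.50 exceeds the maximum of $600000; bail is capped at $600000.

$600000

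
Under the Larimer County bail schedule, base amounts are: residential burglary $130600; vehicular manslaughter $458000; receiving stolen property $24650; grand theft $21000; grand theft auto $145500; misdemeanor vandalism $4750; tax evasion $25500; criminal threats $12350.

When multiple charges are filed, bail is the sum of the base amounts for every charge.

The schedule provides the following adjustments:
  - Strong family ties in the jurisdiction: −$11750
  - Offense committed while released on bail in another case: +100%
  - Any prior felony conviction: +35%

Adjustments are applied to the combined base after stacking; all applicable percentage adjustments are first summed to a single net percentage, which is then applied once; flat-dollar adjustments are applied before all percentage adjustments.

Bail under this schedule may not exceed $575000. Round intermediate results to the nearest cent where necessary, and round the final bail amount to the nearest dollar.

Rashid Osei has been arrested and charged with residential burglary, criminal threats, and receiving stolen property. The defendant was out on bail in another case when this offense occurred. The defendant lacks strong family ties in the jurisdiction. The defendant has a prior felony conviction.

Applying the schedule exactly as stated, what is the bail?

Base amounts from the schedule: residential burglary $130600; criminal threats $12350; receiving stolen property $24650.
Stacking rule: sum of all bases. $130600 + $12350 + $24650 = $167600.
Net percentage adjustment: +100% +35% = +135%. $167600 × 2.35 = $393860.
$393860 is within the $575000 maximum.

$393860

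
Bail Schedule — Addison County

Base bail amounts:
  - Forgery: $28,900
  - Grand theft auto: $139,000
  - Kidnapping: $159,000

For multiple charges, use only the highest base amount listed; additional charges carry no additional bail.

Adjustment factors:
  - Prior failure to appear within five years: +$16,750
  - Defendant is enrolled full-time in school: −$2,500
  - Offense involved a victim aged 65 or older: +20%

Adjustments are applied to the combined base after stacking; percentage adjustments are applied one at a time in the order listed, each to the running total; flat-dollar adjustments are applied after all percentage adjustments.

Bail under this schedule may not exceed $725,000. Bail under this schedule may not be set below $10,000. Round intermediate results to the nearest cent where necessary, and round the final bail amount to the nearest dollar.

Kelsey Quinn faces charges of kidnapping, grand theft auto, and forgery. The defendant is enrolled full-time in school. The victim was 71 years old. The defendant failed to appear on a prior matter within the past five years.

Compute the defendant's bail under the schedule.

Base amounts from the schedule: kidnapping $159,000; grand theft auto $139,000; forgery $28,900.
Stacking rule: use the highest base only. Highest is kidnapping at $159,000. Combined base = $159,000.
Offense involved a victim aged 65 or older (+20%): $159,000 × 1.2 = $190,800.
Prior failure to appear within five years (+$16,750 flat): $190,800 + $16,750 = $207,550.
Defendant is enrolled full-time in school (−$2,500 flat): $207,550 − $2,500 = $205,050.
$205,050 is within the $725,000 maximum.
$205,050 is at or above the $10,000 minimum.

$205,050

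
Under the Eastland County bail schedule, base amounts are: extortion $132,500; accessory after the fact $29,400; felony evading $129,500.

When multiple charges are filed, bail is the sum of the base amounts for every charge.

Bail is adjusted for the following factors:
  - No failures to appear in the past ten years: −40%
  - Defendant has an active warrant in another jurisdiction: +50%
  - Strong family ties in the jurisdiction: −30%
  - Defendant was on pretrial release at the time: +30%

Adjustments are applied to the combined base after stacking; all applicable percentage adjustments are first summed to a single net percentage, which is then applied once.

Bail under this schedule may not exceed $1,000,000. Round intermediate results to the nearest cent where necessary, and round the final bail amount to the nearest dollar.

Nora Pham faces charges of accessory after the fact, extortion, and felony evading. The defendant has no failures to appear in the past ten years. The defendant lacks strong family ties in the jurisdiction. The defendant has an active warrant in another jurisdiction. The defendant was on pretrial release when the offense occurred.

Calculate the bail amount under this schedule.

$407,960

Base amounts from the schedule: accessory after the fact $29,400; extortion $132,500; felony evading $129,500.
Stacking rule: sum of all bases. $29,400 + $132,500 + $129,500 = $291,400.
Net percentage adjustment: −40% +50% +30% = +40%. $291,400 × 1.4 = $407,960.
$407,960 is within the $1,000,000 maximum.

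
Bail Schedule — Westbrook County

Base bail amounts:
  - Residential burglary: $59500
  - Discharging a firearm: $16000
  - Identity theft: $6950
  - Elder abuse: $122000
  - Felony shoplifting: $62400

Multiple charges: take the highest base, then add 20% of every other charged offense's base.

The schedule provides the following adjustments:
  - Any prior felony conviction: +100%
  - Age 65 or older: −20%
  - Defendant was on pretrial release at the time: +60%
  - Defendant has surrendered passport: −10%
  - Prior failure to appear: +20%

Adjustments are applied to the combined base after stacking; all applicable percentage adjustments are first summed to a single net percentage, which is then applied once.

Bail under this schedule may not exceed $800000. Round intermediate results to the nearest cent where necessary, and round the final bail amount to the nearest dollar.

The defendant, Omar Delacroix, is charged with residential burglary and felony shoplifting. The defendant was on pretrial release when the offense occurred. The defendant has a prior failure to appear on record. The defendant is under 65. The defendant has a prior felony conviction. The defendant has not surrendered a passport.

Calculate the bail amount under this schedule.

$208040

Base amounts from the schedule: residential burglary $59500; felony shoplifting $62400.
Stacking rule: highest base plus 20% of each additional charge. Highest is felony shoplifting at $62400. Additional: $59500 × 20% = $11900. Combined base = $62400 + $11900 = $74300.
Net percentage adjustment: +100% +60% +20% = +180%. $74300 × 2.8 = $208040.
$208040 is within the $800000 maximum.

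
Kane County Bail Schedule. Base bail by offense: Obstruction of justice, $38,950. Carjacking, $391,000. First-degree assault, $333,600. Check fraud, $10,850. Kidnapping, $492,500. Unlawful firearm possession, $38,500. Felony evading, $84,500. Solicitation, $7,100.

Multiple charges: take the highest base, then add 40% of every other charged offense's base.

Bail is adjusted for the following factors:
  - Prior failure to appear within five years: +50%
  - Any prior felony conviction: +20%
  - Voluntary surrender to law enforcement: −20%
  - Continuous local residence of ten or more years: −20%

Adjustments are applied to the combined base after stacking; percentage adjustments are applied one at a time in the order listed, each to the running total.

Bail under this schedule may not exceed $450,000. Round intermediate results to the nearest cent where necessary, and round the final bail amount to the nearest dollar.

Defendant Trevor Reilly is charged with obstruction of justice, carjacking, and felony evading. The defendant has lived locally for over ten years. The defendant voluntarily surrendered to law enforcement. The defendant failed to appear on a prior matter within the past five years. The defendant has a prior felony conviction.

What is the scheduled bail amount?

Base amounts from the schedule: obstruction of justice $38,950; carjacking $391,000; felony evading $84,500.
Stacking rule: highest base plus 40% of each additional charge. Highest is carjacking at $391,000. Additional: $38,950 × 40% = $15,580; $84,500 × 40% = $33,800. Combined base = $391,000 + $49,380 = $440,380.
Prior failure to appear within five years (+50%): $440,380 × 1.5 = $660,570.
Any prior felony conviction (+20%): $660,570 × 1.2 = $792,684.
Voluntary surrender to law enforcement (−20%): $792,684 × 0.8 = $634,147.20.
Continuous local residence of ten or more years (−20%): $634,147.20 × 0.8 = $507,317.76.
Result $507,317.76 exceeds the maximum of $450,000; bail is capped at $450,000.

$450,000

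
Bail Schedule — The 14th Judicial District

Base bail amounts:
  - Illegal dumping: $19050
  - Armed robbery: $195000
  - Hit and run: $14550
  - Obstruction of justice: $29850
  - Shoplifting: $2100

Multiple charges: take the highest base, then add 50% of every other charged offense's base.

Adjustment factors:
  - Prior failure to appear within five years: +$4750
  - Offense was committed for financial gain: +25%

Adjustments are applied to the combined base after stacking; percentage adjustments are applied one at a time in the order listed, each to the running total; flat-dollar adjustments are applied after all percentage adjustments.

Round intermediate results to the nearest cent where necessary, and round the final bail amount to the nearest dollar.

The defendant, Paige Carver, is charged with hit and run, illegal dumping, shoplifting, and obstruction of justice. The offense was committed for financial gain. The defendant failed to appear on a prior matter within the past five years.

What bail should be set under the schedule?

Base amounts from the schedule: hit and run $14550; illegal dumping $19050; shoplifting $2100; obstruction of justice $29850.
Stacking rule: highest base plus 50% of each additional charge. Highest is obstruction of justice at $29850. Additional: $14550 × 50% = $7275; $19050 × 50% = $9525; $2100 × 50% = $1050. Combined base = $29850 + $17850 = $47700.
Offense was committed for financial gain (+25%): $47700 × 1.25 = $59625.
Prior failure to appear within five years (+$4750 flat): $59625 + $4750 = $64375.

$64375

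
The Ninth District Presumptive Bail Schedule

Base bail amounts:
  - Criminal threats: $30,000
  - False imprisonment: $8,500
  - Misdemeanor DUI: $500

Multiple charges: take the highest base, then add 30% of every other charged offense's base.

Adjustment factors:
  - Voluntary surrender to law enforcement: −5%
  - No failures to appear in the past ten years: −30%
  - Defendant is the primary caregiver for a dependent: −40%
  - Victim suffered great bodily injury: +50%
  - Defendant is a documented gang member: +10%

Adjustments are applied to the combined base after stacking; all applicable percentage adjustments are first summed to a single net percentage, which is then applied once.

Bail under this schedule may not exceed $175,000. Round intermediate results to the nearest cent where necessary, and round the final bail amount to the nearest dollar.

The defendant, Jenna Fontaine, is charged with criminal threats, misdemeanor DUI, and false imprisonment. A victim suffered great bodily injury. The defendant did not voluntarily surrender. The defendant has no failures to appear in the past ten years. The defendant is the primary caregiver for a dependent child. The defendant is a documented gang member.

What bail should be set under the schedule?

Base amounts from the schedule: criminal threats $30,000; misdemeanor DUI $500; false imprisonment $8,500.
Stacking rule: highest base plus 30% of each additional charge. Highest is criminal threats at $30,000. Additional: $500 × 30% = $150; $8,500 × 30% = $2,550. Combined base = $30,000 + $2,700 = $32,700.
Net percentage adjustment: −30% −40% +50% +10% = −10%. $32,700 × 0.9 = $29,430.
$29,430 is within the $175,000 maximum.

$29,430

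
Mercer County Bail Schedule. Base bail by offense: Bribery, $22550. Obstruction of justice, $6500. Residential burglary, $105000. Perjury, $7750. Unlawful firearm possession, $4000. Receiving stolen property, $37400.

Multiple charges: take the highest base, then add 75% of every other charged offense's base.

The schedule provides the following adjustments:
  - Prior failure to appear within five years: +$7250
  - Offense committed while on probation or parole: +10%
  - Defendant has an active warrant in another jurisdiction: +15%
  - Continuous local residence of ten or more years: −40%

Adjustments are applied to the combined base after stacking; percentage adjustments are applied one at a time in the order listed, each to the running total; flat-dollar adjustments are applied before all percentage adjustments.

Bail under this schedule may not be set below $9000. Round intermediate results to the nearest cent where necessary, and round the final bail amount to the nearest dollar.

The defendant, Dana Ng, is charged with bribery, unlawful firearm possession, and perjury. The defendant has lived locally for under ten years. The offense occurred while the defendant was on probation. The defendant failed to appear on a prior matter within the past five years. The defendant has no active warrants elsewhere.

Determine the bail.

Base amounts from the schedule: bribery $22550; unlawful firearm possession $4000; perjury $7750.
Stacking rule: highest base plus 75% of each additional charge. Highest is bribery at $22550. Additional: $4000 × 75% = $3000; $7750 × 75% = $5812.50. Combined base = $22550 + $8812.50 = $31362.50.
Prior failure to appear within five years (+$7250 flat): $31362.50 + $7250 = $38612.50.
Offense committed while on probation or parole (+10%): $38612.50 × 1.1 = $42473.75.
$42473.75 is at or above the $9000 minimum.
Rounded to the nearest dollar: $42474.

$42474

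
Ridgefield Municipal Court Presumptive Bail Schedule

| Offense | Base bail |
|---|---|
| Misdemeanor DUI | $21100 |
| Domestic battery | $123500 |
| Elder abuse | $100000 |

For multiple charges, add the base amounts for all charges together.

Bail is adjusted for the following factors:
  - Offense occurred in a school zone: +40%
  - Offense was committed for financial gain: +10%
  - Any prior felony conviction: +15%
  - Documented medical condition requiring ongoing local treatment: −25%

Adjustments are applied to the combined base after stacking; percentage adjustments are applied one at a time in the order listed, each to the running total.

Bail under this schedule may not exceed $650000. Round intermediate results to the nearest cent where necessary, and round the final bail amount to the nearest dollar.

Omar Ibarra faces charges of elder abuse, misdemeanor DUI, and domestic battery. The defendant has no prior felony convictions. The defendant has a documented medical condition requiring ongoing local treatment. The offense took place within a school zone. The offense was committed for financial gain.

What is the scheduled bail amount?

$282513

Base amounts from the schedule: elder abuse $100000; misdemeanor DUI $21100; domestic battery $123500.
Stacking rule: sum of all bases. $100000 + $21100 + $123500 = $244600.
Offense occurred in a school zone (+40%): $244600 × 1.4 = $342440.
Offense was committed for financial gain (+10%): $342440 × 1.1 = $376684.
Documented medical condition requiring ongoing local treatment (−25%): $376684 × 0.75 = $282513.
$282513 is within the $650000 maximum.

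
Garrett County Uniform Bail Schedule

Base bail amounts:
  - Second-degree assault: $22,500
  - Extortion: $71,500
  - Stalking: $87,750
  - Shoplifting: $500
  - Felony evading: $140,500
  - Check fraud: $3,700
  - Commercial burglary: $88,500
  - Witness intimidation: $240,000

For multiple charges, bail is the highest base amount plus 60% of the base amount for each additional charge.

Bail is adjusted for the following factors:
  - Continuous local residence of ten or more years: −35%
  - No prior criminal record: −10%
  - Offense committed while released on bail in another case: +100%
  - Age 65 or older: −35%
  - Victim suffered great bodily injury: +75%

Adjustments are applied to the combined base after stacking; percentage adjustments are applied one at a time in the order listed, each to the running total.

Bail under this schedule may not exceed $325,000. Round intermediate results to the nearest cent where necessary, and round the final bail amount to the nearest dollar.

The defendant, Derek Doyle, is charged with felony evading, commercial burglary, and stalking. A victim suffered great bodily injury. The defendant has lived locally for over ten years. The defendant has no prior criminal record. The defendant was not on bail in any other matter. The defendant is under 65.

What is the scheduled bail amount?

Base amounts from the schedule: felony evading $140,500; commercial burglary $88,500; stalking $87,750.
Stacking rule: highest base plus 60% of each additional charge. Highest is felony evading at $140,500. Additional: $88,500 × 60% = $53,100; $87,750 × 60% = $52,650. Combined base = $140,500 + $105,750 = $246,250.
Continuous local residence of ten or more years (−35%): $246,250 × 0.65 = $160,062.50.
No prior criminal record (−10%): $160,062.50 × 0.9 = $144,056.25.
Victim suffered great bodily injury (+75%): $144,056.25 × 1.75 = $252,098.44.
$252,098.44 is within the $325,000 maximum.
Rounded to the nearest dollar: $252,098.

$252,098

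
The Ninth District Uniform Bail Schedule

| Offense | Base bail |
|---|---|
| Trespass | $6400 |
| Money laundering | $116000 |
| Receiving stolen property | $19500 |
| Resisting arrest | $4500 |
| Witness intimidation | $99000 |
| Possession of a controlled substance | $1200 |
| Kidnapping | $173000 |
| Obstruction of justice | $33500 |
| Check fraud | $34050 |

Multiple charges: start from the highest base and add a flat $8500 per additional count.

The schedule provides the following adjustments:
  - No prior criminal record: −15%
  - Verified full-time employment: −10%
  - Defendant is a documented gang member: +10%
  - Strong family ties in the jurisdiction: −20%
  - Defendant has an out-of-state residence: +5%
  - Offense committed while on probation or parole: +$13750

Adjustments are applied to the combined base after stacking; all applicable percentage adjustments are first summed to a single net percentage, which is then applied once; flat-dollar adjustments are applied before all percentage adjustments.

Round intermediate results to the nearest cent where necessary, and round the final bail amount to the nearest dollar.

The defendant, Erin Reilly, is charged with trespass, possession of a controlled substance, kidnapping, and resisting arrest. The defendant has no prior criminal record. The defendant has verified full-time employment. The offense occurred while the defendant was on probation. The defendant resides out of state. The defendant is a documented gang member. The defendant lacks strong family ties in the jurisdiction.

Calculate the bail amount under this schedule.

Base amounts from the schedule: trespass $6400; possession of a controlled substance $1200; kidnapping $173000; resisting arrest $4500.
Stacking rule: highest base plus $8500 per additional charge. Highest is kidnapping at $173000; 3 additional charges → +$25500. Combined base = $198500.
Offense committed while on probation or parole (+$13750 flat): $198500 + $13750 = $212250.
Net percentage adjustment: −15% −10% +10% +5% = −10%. $212250 × 0.9 = $191025.

$191025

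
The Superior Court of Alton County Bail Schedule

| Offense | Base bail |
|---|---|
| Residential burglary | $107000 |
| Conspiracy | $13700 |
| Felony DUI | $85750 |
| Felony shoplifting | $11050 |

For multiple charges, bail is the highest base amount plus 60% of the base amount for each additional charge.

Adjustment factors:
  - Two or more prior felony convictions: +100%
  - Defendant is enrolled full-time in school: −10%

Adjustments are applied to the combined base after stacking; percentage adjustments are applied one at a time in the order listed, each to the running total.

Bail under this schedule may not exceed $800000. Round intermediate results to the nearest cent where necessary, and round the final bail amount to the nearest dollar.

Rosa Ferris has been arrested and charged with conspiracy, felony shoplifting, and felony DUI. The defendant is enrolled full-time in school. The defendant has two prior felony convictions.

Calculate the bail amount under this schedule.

Base amounts from the schedule: conspiracy $13700; felony shoplifting $11050; felony DUI $85750.
Stacking rule: highest base plus 60% of each additional charge. Highest is felony DUI at $85750. Additional: $13700 × 60% = $8220; $11050 × 60% = $6630. Combined base = $85750 + $14850 = $100600.
Two or more prior felony convictions (+100%): $100600 × 2 = $201200.
Defendant is enrolled full-time in school (−10%): $201200 × 0.9 = $181080.
$181080 is within the $800000 maximum.

$181080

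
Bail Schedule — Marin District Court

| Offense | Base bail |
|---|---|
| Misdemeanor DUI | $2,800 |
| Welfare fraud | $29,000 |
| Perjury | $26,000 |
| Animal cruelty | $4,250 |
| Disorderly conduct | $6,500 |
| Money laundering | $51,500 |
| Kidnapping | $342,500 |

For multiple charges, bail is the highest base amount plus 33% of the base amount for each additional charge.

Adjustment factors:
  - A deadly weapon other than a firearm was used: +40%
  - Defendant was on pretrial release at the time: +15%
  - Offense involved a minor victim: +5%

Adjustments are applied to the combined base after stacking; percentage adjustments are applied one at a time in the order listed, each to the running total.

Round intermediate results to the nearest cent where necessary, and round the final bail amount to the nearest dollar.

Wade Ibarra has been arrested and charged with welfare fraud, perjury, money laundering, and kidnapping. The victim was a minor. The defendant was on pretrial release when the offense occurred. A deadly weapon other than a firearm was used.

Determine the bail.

Base amounts from the schedule: welfare fraud $29,000; perjury $26,000; money laundering $51,500; kidnapping $342,500.
Stacking rule: highest base plus 33% of each additional charge. Highest is kidnapping at $342,500. Additional: $29,000 × 33% = $9,570; $26,000 × 33% = $8,580; $51,500 × 33% = $16,995. Combined base = $342,500 + $35,145 = $377,645.
A deadly weapon other than a firearm was used (+40%): $377,645 × 1.4 = $528,703.
Defendant was on pretrial release at the time (+15%): $528,703 × 1.15 = $608,008.45.
Offense involved a minor victim (+5%): $608,008.45 × 1.05 = $638,408.87.
Rounded to the nearest dollar: $638,409.

$638,409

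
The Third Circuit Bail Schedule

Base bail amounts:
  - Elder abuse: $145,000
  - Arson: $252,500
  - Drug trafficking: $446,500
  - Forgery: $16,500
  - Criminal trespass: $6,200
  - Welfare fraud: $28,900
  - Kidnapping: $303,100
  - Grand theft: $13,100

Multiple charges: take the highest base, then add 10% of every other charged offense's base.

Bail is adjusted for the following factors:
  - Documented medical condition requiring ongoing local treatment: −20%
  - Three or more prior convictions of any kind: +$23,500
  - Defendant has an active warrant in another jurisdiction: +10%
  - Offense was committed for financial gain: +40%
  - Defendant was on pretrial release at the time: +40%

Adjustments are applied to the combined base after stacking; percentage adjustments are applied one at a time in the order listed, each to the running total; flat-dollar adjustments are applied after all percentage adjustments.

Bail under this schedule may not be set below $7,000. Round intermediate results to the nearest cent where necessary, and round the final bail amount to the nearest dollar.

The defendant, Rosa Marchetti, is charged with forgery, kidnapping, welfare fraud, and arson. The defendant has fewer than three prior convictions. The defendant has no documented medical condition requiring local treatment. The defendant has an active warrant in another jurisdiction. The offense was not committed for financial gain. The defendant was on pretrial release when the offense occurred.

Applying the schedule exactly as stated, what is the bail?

Base amounts from the schedule: forgery $16,500; kidnapping $303,100; welfare fraud $28,900; arson $252,500.
Stacking rule: highest base plus 10% of each additional charge. Highest is kidnapping at $303,100. Additional: $16,500 × 10% = $1,650; $28,900 × 10% = $2,890; $252,500 × 10% = $25,250. Combined base = $303,100 + $29,790 = $332,890.
Defendant has an active warrant in another jurisdiction (+10%): $332,890 × 1.1 = $366,179.
Defendant was on pretrial release at the time (+40%): $366,179 × 1.4 = $512,650.60.
$512,650.60 is at or above the $7,000 minimum.
Rounded to the nearest dollar: $512,651.

$512,651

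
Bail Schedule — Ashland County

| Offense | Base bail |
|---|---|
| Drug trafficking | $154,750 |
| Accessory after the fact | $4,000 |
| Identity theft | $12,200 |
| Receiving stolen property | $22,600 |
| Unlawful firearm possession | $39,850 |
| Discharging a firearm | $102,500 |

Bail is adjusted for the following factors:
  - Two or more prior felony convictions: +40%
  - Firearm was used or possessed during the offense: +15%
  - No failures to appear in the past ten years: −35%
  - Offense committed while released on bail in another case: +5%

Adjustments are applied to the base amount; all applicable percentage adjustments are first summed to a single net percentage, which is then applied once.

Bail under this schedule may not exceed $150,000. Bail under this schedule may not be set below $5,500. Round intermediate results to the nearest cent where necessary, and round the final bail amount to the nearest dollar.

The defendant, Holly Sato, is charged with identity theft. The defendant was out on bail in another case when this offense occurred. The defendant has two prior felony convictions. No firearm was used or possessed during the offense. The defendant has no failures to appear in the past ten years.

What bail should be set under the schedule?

Base amounts from the schedule: identity theft $12,200.
Single charge. Combined base = $12,200.
Net percentage adjustment: +40% −35% +5% = +10%. $12,200 × 1.1 = $13,420.
$13,420 is within the $150,000 maximum.
$13,420 is at or above the $5,500 minimum.

$13,420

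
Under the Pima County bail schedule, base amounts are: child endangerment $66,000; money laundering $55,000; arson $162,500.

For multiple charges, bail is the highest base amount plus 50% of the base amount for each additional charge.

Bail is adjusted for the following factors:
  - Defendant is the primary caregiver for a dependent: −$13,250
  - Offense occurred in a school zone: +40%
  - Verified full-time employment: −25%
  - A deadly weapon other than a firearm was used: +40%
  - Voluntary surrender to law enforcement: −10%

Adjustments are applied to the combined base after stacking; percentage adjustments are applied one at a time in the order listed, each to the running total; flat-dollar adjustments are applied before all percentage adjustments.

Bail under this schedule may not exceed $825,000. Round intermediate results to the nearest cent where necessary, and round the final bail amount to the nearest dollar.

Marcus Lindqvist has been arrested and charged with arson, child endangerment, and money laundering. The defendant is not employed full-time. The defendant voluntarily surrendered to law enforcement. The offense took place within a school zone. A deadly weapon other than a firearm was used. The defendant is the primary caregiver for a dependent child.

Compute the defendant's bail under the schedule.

$369,999

Base amounts from the schedule: arson $162,500; child endangerment $66,000; money laundering $55,000.
Stacking rule: highest base plus 50% of each additional charge. Highest is arson at $162,500. Additional: $66,000 × 50% = $33,000; $55,000 × 50% = $27,500. Combined base = $162,500 + $60,500 = $223,000.
Defendant is the primary caregiver for a dependent (−$13,250 flat): $223,000 − $13,250 = $209,750.
Offense occurred in a school zone (+40%): $209,750 × 1.4 = $293,650.
A deadly weapon other than a firearm was used (+40%): $293,650 × 1.4 = $411,110.
Voluntary surrender to law enforcement (−10%): $411,110 × 0.9 = $369,999.
$369,999 is within the $825,000 maximum.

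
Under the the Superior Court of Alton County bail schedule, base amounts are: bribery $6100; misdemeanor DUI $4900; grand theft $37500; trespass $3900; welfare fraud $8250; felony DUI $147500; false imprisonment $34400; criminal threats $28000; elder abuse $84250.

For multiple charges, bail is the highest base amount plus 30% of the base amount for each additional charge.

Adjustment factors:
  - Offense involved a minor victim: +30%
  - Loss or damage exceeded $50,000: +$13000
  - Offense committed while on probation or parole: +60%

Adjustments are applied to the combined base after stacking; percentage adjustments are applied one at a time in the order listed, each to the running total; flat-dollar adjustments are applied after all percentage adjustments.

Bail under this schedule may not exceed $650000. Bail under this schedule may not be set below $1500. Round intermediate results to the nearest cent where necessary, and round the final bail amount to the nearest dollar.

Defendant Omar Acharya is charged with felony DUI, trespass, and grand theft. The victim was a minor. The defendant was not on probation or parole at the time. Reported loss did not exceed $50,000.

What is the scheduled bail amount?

$207896

Base amounts from the schedule: felony DUI $147500; trespass $3900; grand theft $37500.
Stacking rule: highest base plus 30% of each additional charge. Highest is felony DUI at $147500. Additional: $3900 × 30% = $1170; $37500 × 30% = $11250. Combined base = $147500 + $12420 = $159920.
Offense involved a minor victim (+30%): $159920 × 1.3 = $207896.
$207896 is within the $650000 maximum.
$207896 is at or above the $1500 minimum.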